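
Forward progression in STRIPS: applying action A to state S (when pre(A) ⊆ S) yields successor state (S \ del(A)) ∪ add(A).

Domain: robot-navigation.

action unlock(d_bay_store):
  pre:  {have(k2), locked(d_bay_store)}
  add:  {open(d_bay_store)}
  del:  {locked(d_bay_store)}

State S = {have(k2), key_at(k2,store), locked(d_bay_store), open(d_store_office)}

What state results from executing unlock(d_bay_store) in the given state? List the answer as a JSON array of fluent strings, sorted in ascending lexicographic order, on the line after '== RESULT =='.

Compute (S \ del) ∪ add:
  pre ⊆ S: {have(k2), locked(d_bay_store)} ⊆ S  — applicable
  S \ del = {have(k2), key_at(k2,store), open(d_store_office)}
  ∪ add   = {have(k2), key_at(k2,store), open(d_bay_store), open(d_store_office)}

== RESULT ==
["have(k2)", "key_at(k2,store)", "open(d_bay_store)", "open(d_store_office)"]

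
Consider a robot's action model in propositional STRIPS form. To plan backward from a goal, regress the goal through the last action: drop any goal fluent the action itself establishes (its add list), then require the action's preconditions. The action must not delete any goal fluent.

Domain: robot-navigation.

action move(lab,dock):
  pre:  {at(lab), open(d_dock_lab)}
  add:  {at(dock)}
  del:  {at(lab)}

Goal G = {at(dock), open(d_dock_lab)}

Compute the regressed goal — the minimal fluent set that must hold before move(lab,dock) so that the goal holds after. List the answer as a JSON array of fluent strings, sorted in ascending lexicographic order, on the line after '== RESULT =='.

Regress:
  G ∩ del = {}  (empty — regression defined)
  G \ add = {at(dock), open(d_dock_lab)} \ {at(dock)} = {open(d_dock_lab)}
  ∪ pre   = {open(d_dock_lab)} ∪ {at(lab), open(d_dock_lab)}
          = {at(lab), open(d_dock_lab)}

== RESULT ==
["at(lab)", "open(d_dock_lab)"]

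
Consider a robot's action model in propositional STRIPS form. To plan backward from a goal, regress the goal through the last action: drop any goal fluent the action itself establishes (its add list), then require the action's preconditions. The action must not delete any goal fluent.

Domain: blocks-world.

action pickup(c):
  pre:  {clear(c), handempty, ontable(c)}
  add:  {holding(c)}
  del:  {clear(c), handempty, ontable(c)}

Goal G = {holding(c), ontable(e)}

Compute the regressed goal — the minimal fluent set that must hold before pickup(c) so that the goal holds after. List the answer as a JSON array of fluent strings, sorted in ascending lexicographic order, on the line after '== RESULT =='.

Regress:
  G ∩ del = {}  (empty — regression defined)
  G \ add = {holding(c), ontable(e)} \ {holding(c)} = {ontable(e)}
  ∪ pre   = {ontable(e)} ∪ {clear(c), handempty, ontable(c)}
          = {clear(c), handempty, ontable(c), ontable(e)}

== RESULT ==
["clear(c)", "handempty", "ontable(c)", "ontable(e)"]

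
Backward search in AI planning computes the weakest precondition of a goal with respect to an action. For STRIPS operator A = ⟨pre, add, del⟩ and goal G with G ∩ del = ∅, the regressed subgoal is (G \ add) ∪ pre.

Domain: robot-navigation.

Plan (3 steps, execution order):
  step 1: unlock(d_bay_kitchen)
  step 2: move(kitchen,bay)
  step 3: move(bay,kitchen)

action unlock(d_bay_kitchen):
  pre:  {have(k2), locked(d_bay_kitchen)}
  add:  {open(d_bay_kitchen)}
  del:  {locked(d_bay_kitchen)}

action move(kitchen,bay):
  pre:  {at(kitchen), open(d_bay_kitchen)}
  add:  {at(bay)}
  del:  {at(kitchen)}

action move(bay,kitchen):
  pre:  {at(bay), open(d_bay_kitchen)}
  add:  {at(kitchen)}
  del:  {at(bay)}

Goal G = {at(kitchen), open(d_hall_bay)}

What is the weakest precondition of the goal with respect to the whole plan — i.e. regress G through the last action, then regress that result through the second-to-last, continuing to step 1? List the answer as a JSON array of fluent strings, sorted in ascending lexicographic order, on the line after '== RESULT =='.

Work backward from the goal:
  through step 3 (move(bay,kitchen)): drop {at(kitchen)}, keep {open(d_hall_bay)}, require {at(bay), open(d_bay_kitchen)}
    → {at(bay), open(d_bay_kitchen), open(d_hall_bay)}
  through step 2 (move(kitchen,bay)): drop {at(bay)}, keep {open(d_bay_kitchen), open(d_hall_bay)}, require {at(kitchen), open(d_bay_kitchen)}
    → {at(kitchen), open(d_bay_kitchen), open(d_hall_bay)}
  through step 1 (unlock(d_bay_kitchen)): drop {open(d_bay_kitchen)}, keep {at(kitchen), open(d_hall_bay)}, require {have(k2), locked(d_bay_kitchen)}
    → {at(kitchen), have(k2), locked(d_bay_kitchen), open(d_hall_bay)}

== RESULT ==
["at(kitchen)", "have(k2)", "locked(d_bay_kitchen)", "open(d_hall_bay)"]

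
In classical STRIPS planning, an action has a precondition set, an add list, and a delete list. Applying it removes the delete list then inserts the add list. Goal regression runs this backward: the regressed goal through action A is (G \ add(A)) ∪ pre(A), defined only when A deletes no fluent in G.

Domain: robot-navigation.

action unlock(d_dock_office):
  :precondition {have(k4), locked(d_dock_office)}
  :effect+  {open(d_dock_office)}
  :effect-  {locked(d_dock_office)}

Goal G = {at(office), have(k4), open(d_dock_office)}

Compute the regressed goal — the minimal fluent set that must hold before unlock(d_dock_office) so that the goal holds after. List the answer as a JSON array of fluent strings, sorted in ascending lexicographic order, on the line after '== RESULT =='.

Compute (G \ add) ∪ pre:
  G ∩ del = {}  (empty — regression defined)
  G \ add = {at(office), have(k4), open(d_dock_office)} \ {open(d_dock_office)} = {at(office), have(k4)}
  ∪ pre   = {at(office), have(k4)} ∪ {have(k4), locked(d_dock_office)}
          = {at(office), have(k4), locked(d_dock_office)}

== RESULT ==
["at(office)", "have(k4)", "locked(d_dock_office)"]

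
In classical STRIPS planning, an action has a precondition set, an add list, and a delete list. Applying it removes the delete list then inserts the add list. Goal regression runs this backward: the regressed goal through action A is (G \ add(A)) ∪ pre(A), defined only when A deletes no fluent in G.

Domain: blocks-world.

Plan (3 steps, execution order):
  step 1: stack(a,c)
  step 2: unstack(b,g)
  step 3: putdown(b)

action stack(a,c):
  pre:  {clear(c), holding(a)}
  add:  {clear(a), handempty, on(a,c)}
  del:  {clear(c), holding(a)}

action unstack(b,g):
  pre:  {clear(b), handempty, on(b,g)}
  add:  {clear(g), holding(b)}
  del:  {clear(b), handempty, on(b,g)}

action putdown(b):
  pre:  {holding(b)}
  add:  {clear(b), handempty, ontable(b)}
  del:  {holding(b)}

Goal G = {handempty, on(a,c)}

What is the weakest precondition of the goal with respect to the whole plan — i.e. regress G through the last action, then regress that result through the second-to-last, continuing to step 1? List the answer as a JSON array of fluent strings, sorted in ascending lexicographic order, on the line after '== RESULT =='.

Work backward from the goal:
  through step 3 (putdown(b)): drop {handempty}, keep {on(a,c)}, require {holding(b)}
    → {holding(b), on(a,c)}
  through step 2 (unstack(b,g)): drop {holding(b)}, keep {on(a,c)}, require {clear(b), handempty, on(b,g)}
    → {clear(b), handempty, on(a,c), on(b,g)}
  through step 1 (stack(a,c)): drop {handempty, on(a,c)}, keep {clear(b), on(b,g)}, require {clear(c), holding(a)}
    → {clear(b), clear(c), holding(a), on(b,g)}

== RESULT ==
["clear(b)", "clear(c)", "holding(a)", "on(b,g)"]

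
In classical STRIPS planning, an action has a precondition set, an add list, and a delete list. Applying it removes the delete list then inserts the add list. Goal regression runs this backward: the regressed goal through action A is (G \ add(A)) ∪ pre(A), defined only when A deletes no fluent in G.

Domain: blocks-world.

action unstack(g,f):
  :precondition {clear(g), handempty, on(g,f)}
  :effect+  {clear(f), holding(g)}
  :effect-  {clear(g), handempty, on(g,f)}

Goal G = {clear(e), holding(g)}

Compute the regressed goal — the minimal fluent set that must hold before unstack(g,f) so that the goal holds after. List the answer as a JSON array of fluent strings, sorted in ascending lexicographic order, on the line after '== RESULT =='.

Compute (G \ add) ∪ pre:
  G ∩ del = {}  (empty — regression defined)
  G \ add = {clear(e), holding(g)} \ {clear(f), holding(g)} = {clear(e)}
  ∪ pre   = {clear(e)} ∪ {clear(g), handempty, on(g,f)}
          = {clear(e), clear(g), handempty, on(g,f)}

== RESULT ==
["clear(e)", "clear(g)", "handempty", "on(g,f)"]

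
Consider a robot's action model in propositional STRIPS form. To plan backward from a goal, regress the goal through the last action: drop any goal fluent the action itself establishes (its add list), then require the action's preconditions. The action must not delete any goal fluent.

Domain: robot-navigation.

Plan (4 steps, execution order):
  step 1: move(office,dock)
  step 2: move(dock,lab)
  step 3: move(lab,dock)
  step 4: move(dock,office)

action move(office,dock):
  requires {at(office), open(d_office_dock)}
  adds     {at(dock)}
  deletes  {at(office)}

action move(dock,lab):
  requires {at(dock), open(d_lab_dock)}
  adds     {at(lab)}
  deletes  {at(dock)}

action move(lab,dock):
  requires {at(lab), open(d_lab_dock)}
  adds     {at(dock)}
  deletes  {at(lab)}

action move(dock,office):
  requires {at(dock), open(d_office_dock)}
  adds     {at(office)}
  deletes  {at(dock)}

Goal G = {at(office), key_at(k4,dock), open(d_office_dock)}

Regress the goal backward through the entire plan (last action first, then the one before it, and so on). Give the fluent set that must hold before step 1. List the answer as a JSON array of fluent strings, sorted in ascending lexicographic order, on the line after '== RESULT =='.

Regress step by step:
  through step 4 (move(dock,office)): drop {at(office)}, keep {key_at(k4,dock), open(d_office_dock)}, require {at(dock), open(d_office_dock)}
    → {at(dock), key_at(k4,dock), open(d_office_dock)}
  through step 3 (move(lab,dock)): drop {at(dock)}, keep {key_at(k4,dock), open(d_office_dock)}, require {at(lab), open(d_lab_dock)}
    → {at(lab), key_at(k4,dock), open(d_lab_dock), open(d_office_dock)}
  through step 2 (move(dock,lab)): drop {at(lab)}, keep {key_at(k4,dock), open(d_lab_dock), open(d_office_dock)}, require {at(dock), open(d_lab_dock)}
    → {at(dock), key_at(k4,dock), open(d_lab_dock), open(d_office_dock)}
  through step 1 (move(office,dock)): drop {at(dock)}, keep {key_at(k4,dock), open(d_lab_dock), open(d_office_dock)}, require {at(office), open(d_office_dock)}
    → {at(office), key_at(k4,dock), open(d_lab_dock), open(d_office_dock)}

== RESULT ==
["at(office)", "key_at(k4,dock)", "open(d_lab_dock)", "open(d_office_dock)"]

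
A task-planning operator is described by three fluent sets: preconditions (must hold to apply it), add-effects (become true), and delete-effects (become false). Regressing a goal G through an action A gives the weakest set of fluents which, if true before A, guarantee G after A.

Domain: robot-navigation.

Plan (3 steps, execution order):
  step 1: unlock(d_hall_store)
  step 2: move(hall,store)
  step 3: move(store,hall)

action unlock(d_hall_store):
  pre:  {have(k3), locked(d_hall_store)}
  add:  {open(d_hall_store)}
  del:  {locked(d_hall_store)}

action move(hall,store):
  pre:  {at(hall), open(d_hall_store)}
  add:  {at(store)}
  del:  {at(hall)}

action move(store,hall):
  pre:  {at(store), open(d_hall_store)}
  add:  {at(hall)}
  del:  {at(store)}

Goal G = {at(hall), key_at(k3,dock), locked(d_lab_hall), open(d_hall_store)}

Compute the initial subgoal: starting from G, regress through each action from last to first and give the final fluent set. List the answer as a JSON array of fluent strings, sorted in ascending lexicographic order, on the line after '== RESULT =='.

Work backward from the goal:
  through step 3 (move(store,hall)): drop {at(hall)}, keep {key_at(k3,dock), locked(d_lab_hall), open(d_hall_store)}, require {at(store), open(d_hall_store)}
    → {at(store), key_at(k3,dock), locked(d_lab_hall), open(d_hall_store)}
  through step 2 (move(hall,store)): drop {at(store)}, keep {key_at(k3,dock), locked(d_lab_hall), open(d_hall_store)}, require {at(hall), open(d_hall_store)}
    → {at(hall), key_at(k3,dock), locked(d_lab_hall), open(d_hall_store)}
  through step 1 (unlock(d_hall_store)): drop {open(d_hall_store)}, keep {at(hall), key_at(k3,dock), locked(d_lab_hall)}, require {have(k3), locked(d_hall_store)}
    → {at(hall), have(k3), key_at(k3,dock), locked(d_hall_store), locked(d_lab_hall)}

== RESULT ==
["at(hall)", "have(k3)", "key_at(k3,dock)", "locked(d_hall_store)", "locked(d_lab_hall)"]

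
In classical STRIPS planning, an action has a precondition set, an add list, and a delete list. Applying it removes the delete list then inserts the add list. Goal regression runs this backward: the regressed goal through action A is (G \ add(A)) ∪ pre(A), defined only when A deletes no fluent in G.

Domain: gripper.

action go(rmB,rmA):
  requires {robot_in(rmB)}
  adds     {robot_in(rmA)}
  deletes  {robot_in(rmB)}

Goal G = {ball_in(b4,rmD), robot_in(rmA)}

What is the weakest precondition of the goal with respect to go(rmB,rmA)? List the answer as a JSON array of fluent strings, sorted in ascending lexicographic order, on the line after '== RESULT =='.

Compute (G \ add) ∪ pre:
  G ∩ del = {}  (empty — regression defined)
  G \ add = {ball_in(b4,rmD), robot_in(rmA)} \ {robot_in(rmA)} = {ball_in(b4,rmD)}
  ∪ pre   = {ball_in(b4,rmD)} ∪ {robot_in(rmB)}
          = {ball_in(b4,rmD), robot_in(rmB)}

== RESULT ==
["ball_in(b4,rmD)", "robot_in(rmB)"]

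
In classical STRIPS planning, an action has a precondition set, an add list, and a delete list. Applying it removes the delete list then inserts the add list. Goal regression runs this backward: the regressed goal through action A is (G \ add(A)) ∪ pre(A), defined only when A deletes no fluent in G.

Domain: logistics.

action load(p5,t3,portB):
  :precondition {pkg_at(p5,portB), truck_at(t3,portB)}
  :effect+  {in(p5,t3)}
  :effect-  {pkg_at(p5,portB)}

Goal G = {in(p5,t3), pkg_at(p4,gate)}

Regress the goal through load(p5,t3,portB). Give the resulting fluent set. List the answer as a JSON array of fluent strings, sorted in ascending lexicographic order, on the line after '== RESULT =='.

Regress:
  G ∩ del = {}  (empty — regression defined)
  G \ add = {in(p5,t3), pkg_at(p4,gate)} \ {in(p5,t3)} = {pkg_at(p4,gate)}
  ∪ pre   = {pkg_at(p4,gate)} ∪ {pkg_at(p5,portB), truck_at(t3,portB)}
          = {pkg_at(p4,gate), pkg_at(p5,portB), truck_at(t3,portB)}

== RESULT ==
["pkg_at(p4,gate)", "pkg_at(p5,portB)", "truck_at(t3,portB)"]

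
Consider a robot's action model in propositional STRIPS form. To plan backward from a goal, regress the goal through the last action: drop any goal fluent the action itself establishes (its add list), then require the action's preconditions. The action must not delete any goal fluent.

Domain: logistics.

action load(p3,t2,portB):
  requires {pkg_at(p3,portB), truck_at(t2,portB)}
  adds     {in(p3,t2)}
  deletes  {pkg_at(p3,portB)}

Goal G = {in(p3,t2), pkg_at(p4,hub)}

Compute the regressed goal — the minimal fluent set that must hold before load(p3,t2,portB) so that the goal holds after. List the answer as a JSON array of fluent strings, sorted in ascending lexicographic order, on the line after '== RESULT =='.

Regress:
  G ∩ del = {}  (empty — regression defined)
  G \ add = {in(p3,t2), pkg_at(p4,hub)} \ {in(p3,t2)} = {pkg_at(p4,hub)}
  ∪ pre   = {pkg_at(p4,hub)} ∪ {pkg_at(p3,portB), truck_at(t2,portB)}
          = {pkg_at(p3,portB), pkg_at(p4,hub), truck_at(t2,portB)}

== RESULT ==
["pkg_at(p3,portB)", "pkg_at(p4,hub)", "truck_at(t2,portB)"]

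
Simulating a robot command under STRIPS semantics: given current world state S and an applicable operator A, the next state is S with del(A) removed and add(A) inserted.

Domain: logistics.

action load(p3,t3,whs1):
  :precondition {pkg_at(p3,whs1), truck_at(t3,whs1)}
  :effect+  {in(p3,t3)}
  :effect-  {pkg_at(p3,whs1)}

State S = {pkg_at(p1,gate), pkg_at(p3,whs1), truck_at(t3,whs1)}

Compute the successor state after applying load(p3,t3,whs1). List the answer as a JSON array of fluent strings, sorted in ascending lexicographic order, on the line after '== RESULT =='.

Compute (S \ del) ∪ add:
  pre ⊆ S: {pkg_at(p3,whs1), truck_at(t3,whs1)} ⊆ S  — applicable
  S \ del = {pkg_at(p1,gate), truck_at(t3,whs1)}
  ∪ add   = {in(p3,t3), pkg_at(p1,gate), truck_at(t3,whs1)}

== RESULT ==
["in(p3,t3)", "pkg_at(p1,gate)", "truck_at(t3,whs1)"]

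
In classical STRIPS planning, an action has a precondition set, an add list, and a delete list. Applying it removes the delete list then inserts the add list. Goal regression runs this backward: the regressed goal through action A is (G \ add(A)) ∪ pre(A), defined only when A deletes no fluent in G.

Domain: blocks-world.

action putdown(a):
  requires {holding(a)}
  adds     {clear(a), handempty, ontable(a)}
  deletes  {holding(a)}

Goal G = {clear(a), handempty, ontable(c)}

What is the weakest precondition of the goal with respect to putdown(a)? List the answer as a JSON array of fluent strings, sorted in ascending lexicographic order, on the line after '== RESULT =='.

Regress:
  G ∩ del = {}  (empty — regression defined)
  G \ add = {clear(a), handempty, ontable(c)} \ {clear(a), handempty, ontable(a)} = {ontable(c)}
  ∪ pre   = {ontable(c)} ∪ {holding(a)}
          = {holding(a), ontable(c)}

== RESULT ==
["holding(a)", "ontable(c)"]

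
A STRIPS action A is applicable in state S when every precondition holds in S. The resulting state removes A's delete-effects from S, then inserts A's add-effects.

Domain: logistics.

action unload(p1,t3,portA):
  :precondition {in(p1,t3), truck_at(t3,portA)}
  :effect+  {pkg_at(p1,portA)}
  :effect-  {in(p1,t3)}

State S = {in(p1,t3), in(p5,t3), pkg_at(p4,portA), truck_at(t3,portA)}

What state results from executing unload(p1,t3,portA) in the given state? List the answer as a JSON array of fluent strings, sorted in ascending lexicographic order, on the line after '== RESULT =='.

Compute (S \ del) ∪ add:
  pre ⊆ S: {in(p1,t3), truck_at(t3,portA)} ⊆ S  — applicable
  S \ del = {in(p5,t3), pkg_at(p4,portA), truck_at(t3,portA)}
  ∪ add   = {in(p5,t3), pkg_at(p1,portA), pkg_at(p4,portA), truck_at(t3,portA)}

== RESULT ==
["in(p5,t3)", "pkg_at(p1,portA)", "pkg_at(p4,portA)", "truck_at(t3,portA)"]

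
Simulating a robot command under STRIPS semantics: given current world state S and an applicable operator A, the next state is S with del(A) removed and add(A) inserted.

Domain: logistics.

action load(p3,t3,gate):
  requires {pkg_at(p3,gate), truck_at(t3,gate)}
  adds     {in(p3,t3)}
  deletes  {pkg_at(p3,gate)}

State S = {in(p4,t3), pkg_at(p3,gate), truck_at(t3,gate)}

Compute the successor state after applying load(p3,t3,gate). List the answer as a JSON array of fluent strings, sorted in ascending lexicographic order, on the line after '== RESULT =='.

Compute (S \ del) ∪ add:
  pre ⊆ S: {pkg_at(p3,gate), truck_at(t3,gate)} ⊆ S  — applicable
  S \ del = {in(p4,t3), truck_at(t3,gate)}
  ∪ add   = {in(p3,t3), in(p4,t3), truck_at(t3,gate)}

== RESULT ==
["in(p3,t3)", "in(p4,t3)", "truck_at(t3,gate)"]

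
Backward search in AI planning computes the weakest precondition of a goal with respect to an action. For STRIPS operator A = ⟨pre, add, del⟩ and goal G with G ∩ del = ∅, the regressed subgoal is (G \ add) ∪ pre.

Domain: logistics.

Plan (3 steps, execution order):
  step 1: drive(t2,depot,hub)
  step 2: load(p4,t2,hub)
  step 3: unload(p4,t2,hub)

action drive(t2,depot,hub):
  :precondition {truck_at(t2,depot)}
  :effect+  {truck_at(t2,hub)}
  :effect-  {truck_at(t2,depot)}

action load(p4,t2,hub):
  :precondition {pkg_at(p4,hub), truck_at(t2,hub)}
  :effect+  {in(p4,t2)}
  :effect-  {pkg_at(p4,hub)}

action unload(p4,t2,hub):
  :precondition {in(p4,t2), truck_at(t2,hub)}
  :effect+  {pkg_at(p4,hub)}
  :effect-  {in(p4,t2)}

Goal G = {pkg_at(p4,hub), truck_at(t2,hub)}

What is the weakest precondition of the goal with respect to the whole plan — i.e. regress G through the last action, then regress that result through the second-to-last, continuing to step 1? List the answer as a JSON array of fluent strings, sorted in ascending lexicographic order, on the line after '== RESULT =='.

Work backward from the goal:
  through step 3 (unload(p4,t2,hub)): drop {pkg_at(p4,hub)}, keep {truck_at(t2,hub)}, require {in(p4,t2), truck_at(t2,hub)}
    → {in(p4,t2), truck_at(t2,hub)}
  through step 2 (load(p4,t2,hub)): drop {in(p4,t2)}, keep {truck_at(t2,hub)}, require {pkg_at(p4,hub), truck_at(t2,hub)}
    → {pkg_at(p4,hub), truck_at(t2,hub)}
  through step 1 (drive(t2,depot,hub)): drop {truck_at(t2,hub)}, keep {pkg_at(p4,hub)}, require {truck_at(t2,depot)}
    → {pkg_at(p4,hub), truck_at(t2,depot)}

== RESULT ==
["pkg_at(p4,hub)", "truck_at(t2,depot)"]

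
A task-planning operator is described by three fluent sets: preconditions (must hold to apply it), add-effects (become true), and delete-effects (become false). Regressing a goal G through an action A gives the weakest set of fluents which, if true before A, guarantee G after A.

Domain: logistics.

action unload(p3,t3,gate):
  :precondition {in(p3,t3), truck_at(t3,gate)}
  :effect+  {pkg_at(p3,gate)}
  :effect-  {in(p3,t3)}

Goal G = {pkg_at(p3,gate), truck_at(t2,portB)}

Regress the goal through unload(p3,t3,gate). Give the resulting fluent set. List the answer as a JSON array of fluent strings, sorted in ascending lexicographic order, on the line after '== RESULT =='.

Compute (G \ add) ∪ pre:
  G ∩ del = {}  (empty — regression defined)
  G \ add = {pkg_at(p3,gate), truck_at(t2,portB)} \ {pkg_at(p3,gate)} = {truck_at(t2,portB)}
  ∪ pre   = {truck_at(t2,portB)} ∪ {in(p3,t3), truck_at(t3,gate)}
          = {in(p3,t3), truck_at(t2,portB), truck_at(t3,gate)}

== RESULT ==
["in(p3,t3)", "truck_at(t2,portB)", "truck_at(t3,gate)"]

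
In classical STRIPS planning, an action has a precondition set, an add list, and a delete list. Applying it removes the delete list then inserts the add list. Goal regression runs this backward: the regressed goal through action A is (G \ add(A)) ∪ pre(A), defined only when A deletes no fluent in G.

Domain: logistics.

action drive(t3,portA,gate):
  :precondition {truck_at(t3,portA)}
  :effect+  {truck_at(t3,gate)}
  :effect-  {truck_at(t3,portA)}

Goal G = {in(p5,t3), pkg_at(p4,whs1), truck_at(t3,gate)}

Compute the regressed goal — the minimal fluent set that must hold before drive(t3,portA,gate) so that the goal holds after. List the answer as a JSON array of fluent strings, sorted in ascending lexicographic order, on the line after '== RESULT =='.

Compute (G \ add) ∪ pre:
  G ∩ del = {}  (empty — regression defined)
  G \ add = {in(p5,t3), pkg_at(p4,whs1), truck_at(t3,gate)} \ {truck_at(t3,gate)} = {in(p5,t3), pkg_at(p4,whs1)}
  ∪ pre   = {in(p5,t3), pkg_at(p4,whs1)} ∪ {truck_at(t3,portA)}
          = {in(p5,t3), pkg_at(p4,whs1), truck_at(t3,portA)}

== RESULT ==
["in(p5,t3)", "pkg_at(p4,whs1)", "truck_at(t3,portA)"]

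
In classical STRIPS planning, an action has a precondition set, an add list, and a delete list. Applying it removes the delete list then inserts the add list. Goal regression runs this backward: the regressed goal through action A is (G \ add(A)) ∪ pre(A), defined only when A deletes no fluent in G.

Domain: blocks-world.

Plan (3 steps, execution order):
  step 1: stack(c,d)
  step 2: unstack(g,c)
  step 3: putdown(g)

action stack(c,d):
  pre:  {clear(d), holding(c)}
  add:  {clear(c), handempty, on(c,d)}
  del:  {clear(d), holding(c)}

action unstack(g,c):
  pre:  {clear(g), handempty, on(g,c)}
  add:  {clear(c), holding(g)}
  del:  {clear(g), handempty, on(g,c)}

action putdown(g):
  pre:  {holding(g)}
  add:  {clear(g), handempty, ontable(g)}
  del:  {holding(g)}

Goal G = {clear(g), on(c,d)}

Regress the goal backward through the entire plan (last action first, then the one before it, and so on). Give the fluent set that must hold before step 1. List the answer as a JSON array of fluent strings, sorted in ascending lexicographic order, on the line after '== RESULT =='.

Regress step by step:
  through step 3 (putdown(g)): drop {clear(g)}, keep {on(c,d)}, require {holding(g)}
    → {holding(g), on(c,d)}
  through step 2 (unstack(g,c)): drop {holding(g)}, keep {on(c,d)}, require {clear(g), handempty, on(g,c)}
    → {clear(g), handempty, on(c,d), on(g,c)}
  through step 1 (stack(c,d)): drop {handempty, on(c,d)}, keep {clear(g), on(g,c)}, require {clear(d), holding(c)}
    → {clear(d), clear(g), holding(c), on(g,c)}

== RESULT ==
["clear(d)", "clear(g)", "holding(c)", "on(g,c)"]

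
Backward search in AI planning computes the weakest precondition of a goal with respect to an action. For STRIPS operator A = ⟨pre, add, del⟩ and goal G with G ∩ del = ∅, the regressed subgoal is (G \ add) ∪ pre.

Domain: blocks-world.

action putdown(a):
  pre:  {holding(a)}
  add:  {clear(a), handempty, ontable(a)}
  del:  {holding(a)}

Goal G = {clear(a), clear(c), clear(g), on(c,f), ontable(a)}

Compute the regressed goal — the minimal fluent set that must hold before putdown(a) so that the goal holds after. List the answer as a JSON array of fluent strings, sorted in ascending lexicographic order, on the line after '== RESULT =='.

Regress:
  G ∩ del = {}  (empty — regression defined)
  G \ add = {clear(a), clear(c), clear(g), on(c,f), ontable(a)} \ {clear(a), handempty, ontable(a)} = {clear(c), clear(g), on(c,f)}
  ∪ pre   = {clear(c), clear(g), on(c,f)} ∪ {holding(a)}
          = {clear(c), clear(g), holding(a), on(c,f)}

== RESULT ==
["clear(c)", "clear(g)", "holding(a)", "on(c,f)"]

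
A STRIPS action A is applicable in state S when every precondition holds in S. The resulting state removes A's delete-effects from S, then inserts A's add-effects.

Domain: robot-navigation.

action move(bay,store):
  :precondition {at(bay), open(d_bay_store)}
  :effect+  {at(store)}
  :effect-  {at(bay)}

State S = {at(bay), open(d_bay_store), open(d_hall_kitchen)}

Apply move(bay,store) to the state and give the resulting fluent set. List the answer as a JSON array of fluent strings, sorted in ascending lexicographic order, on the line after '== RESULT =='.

Progress:
  pre ⊆ S: {at(bay), open(d_bay_store)} ⊆ S  — applicable
  S \ del = {open(d_bay_store), open(d_hall_kitchen)}
  ∪ add   = {at(store), open(d_bay_store), open(d_hall_kitchen)}

== RESULT ==
["at(store)", "open(d_bay_store)", "open(d_hall_kitchen)"]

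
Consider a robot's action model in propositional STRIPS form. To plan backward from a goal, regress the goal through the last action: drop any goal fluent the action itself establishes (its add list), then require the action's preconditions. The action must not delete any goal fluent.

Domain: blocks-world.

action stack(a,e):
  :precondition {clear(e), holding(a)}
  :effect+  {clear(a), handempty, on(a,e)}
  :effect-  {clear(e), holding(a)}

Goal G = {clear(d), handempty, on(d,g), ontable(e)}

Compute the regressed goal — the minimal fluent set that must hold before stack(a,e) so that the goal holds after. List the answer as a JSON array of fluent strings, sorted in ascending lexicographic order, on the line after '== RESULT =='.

Regress:
  G ∩ del = {}  (empty — regression defined)
  G \ add = {clear(d), handempty, on(d,g), ontable(e)} \ {clear(a), handempty, on(a,e)} = {clear(d), on(d,g), ontable(e)}
  ∪ pre   = {clear(d), on(d,g), ontable(e)} ∪ {clear(e), holding(a)}
          = {clear(d), clear(e), holding(a), on(d,g), ontable(e)}

== RESULT ==
["clear(d)", "clear(e)", "holding(a)", "on(d,g)", "ontable(e)"]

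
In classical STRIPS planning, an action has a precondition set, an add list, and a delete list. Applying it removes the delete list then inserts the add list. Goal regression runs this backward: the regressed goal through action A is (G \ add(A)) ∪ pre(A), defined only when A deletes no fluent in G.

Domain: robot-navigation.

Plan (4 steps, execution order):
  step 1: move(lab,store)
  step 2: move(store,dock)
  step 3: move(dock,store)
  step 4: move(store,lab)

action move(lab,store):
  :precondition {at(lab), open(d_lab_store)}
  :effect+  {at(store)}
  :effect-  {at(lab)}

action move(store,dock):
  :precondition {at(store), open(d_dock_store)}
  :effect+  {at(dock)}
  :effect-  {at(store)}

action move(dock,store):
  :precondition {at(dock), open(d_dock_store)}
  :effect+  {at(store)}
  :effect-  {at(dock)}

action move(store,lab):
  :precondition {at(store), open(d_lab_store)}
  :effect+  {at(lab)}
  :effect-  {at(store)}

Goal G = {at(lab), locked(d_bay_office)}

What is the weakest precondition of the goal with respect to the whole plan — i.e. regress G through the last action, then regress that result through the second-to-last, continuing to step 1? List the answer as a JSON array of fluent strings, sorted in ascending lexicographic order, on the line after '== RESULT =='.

Work backward from the goal:
  through step 4 (move(store,lab)): drop {at(lab)}, keep {locked(d_bay_office)}, require {at(store), open(d_lab_store)}
    → {at(store), locked(d_bay_office), open(d_lab_store)}
  through step 3 (move(dock,store)): drop {at(store)}, keep {locked(d_bay_office), open(d_lab_store)}, require {at(dock), open(d_dock_store)}
    → {at(dock), locked(d_bay_office), open(d_dock_store), open(d_lab_store)}
  through step 2 (move(store,dock)): drop {at(dock)}, keep {locked(d_bay_office), open(d_dock_store), open(d_lab_store)}, require {at(store), open(d_dock_store)}
    → {at(store), locked(d_bay_office), open(d_dock_store), open(d_lab_store)}
  through step 1 (move(lab,store)): drop {at(store)}, keep {locked(d_bay_office), open(d_dock_store), open(d_lab_store)}, require {at(lab), open(d_lab_store)}
    → {at(lab), locked(d_bay_office), open(d_dock_store), open(d_lab_store)}

== RESULT ==
["at(lab)", "locked(d_bay_office)", "open(d_dock_store)", "open(d_lab_store)"]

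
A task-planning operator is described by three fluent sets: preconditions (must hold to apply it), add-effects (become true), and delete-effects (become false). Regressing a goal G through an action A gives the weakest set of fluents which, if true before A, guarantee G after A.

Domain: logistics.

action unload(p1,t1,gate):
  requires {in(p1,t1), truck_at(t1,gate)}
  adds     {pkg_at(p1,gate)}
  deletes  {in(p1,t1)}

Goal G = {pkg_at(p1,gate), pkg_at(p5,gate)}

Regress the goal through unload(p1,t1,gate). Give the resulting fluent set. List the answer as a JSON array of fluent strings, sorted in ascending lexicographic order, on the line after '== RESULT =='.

Regress:
  G ∩ del = {}  (empty — regression defined)
  G \ add = {pkg_at(p1,gate), pkg_at(p5,gate)} \ {pkg_at(p1,gate)} = {pkg_at(p5,gate)}
  ∪ pre   = {pkg_at(p5,gate)} ∪ {in(p1,t1), truck_at(t1,gate)}
          = {in(p1,t1), pkg_at(p5,gate), truck_at(t1,gate)}

== RESULT ==
["in(p1,t1)", "pkg_at(p5,gate)", "truck_at(t1,gate)"]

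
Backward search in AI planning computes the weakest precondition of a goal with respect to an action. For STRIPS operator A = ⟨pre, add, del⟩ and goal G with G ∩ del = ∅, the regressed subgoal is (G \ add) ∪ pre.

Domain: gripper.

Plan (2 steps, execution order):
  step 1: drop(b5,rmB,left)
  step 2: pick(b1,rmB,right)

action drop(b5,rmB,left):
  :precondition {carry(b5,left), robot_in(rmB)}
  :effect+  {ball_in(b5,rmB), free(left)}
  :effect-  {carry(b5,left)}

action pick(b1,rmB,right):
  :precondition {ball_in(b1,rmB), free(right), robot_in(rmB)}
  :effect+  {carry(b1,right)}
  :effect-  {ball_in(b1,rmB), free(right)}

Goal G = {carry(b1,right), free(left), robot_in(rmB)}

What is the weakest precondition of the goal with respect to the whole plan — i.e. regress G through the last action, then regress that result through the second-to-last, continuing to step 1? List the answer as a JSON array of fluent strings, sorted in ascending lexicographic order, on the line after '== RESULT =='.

Work backward from the goal:
  through step 2 (pick(b1,rmB,right)): drop {carry(b1,right)}, keep {free(left), robot_in(rmB)}, require {ball_in(b1,rmB), free(right), robot_in(rmB)}
    → {ball_in(b1,rmB), free(left), free(right), robot_in(rmB)}
  through step 1 (drop(b5,rmB,left)): drop {free(left)}, keep {ball_in(b1,rmB), free(right), robot_in(rmB)}, require {carry(b5,left), robot_in(rmB)}
    → {ball_in(b1,rmB), carry(b5,left), free(right), robot_in(rmB)}

== RESULT ==
["ball_in(b1,rmB)", "carry(b5,left)", "free(right)", "robot_in(rmB)"]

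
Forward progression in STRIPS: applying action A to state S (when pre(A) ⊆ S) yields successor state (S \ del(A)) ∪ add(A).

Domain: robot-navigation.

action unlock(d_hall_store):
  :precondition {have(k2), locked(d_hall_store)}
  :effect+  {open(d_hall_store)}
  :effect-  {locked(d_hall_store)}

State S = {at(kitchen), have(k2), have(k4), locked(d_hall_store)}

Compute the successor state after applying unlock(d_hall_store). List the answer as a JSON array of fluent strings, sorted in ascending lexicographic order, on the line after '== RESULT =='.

Progress:
  pre ⊆ S: {have(k2), locked(d_hall_store)} ⊆ S  — applicable
  S \ del = {at(kitchen), have(k2), have(k4)}
  ∪ add   = {at(kitchen), have(k2), have(k4), open(d_hall_store)}

== RESULT ==
["at(kitchen)", "have(k2)", "have(k4)", "open(d_hall_store)"]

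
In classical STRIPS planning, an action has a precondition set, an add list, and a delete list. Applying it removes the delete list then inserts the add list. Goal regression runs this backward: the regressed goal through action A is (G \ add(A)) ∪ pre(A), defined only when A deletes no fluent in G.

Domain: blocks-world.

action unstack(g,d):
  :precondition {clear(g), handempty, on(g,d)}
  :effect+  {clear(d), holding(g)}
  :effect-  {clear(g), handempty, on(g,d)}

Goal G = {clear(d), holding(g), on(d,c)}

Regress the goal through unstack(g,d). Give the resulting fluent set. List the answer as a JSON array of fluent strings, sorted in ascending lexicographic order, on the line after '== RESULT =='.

Compute (G \ add) ∪ pre:
  G ∩ del = {}  (empty — regression defined)
  G \ add = {clear(d), holding(g), on(d,c)} \ {clear(d), holding(g)} = {on(d,c)}
  ∪ pre   = {on(d,c)} ∪ {clear(g), handempty, on(g,d)}
          = {clear(g), handempty, on(d,c), on(g,d)}

== RESULT ==
["clear(g)", "handempty", "on(d,c)", "on(g,d)"]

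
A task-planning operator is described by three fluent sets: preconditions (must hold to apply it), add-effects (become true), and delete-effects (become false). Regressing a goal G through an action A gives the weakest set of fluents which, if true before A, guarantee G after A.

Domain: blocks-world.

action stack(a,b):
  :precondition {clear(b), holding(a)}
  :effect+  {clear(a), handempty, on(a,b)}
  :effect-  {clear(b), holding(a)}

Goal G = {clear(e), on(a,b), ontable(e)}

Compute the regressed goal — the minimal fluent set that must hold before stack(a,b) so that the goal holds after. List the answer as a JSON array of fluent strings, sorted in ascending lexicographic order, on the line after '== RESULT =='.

Compute (G \ add) ∪ pre:
  G ∩ del = {}  (empty — regression defined)
  G \ add = {clear(e), on(a,b), ontable(e)} \ {clear(a), handempty, on(a,b)} = {clear(e), ontable(e)}
  ∪ pre   = {clear(e), ontable(e)} ∪ {clear(b), holding(a)}
          = {clear(b), clear(e), holding(a), ontable(e)}

== RESULT ==
["clear(b)", "clear(e)", "holding(a)", "ontable(e)"]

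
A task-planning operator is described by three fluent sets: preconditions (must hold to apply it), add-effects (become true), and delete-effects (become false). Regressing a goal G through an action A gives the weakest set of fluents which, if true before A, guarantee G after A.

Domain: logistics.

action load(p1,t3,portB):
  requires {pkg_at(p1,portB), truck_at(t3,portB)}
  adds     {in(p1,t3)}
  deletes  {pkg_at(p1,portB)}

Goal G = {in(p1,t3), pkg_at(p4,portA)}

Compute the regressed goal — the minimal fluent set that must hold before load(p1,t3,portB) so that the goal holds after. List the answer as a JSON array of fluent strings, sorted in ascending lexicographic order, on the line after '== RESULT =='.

Regress:
  G ∩ del = {}  (empty — regression defined)
  G \ add = {in(p1,t3), pkg_at(p4,portA)} \ {in(p1,t3)} = {pkg_at(p4,portA)}
  ∪ pre   = {pkg_at(p4,portA)} ∪ {pkg_at(p1,portB), truck_at(t3,portB)}
          = {pkg_at(p1,portB), pkg_at(p4,portA), truck_at(t3,portB)}

== RESULT ==
["pkg_at(p1,portB)", "pkg_at(p4,portA)", "truck_at(t3,portB)"]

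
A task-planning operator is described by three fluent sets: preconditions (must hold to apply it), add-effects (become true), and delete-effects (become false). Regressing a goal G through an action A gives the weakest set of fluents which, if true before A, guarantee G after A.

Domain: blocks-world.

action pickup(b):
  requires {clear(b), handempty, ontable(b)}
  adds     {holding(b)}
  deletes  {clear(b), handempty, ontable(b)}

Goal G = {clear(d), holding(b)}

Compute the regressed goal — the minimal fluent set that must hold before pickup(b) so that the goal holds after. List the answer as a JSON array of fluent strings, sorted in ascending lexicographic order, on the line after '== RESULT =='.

Compute (G \ add) ∪ pre:
  G ∩ del = {}  (empty — regression defined)
  G \ add = {clear(d), holding(b)} \ {holding(b)} = {clear(d)}
  ∪ pre   = {clear(d)} ∪ {clear(b), handempty, ontable(b)}
          = {clear(b), clear(d), handempty, ontable(b)}

== RESULT ==
["clear(b)", "clear(d)", "handempty", "ontable(b)"]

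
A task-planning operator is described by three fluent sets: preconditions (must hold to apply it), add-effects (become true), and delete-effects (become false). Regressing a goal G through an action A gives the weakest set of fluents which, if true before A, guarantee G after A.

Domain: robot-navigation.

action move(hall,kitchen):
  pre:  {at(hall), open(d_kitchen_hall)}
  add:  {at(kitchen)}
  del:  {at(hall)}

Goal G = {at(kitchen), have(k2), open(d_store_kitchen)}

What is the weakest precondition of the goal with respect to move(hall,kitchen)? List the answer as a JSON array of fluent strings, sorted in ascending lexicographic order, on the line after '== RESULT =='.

Compute (G \ add) ∪ pre:
  G ∩ del = {}  (empty — regression defined)
  G \ add = {at(kitchen), have(k2), open(d_store_kitchen)} \ {at(kitchen)} = {have(k2), open(d_store_kitchen)}
  ∪ pre   = {have(k2), open(d_store_kitchen)} ∪ {at(hall), open(d_kitchen_hall)}
          = {at(hall), have(k2), open(d_kitchen_hall), open(d_store_kitchen)}

== RESULT ==
["at(hall)", "have(k2)", "open(d_kitchen_hall)", "open(d_store_kitchen)"]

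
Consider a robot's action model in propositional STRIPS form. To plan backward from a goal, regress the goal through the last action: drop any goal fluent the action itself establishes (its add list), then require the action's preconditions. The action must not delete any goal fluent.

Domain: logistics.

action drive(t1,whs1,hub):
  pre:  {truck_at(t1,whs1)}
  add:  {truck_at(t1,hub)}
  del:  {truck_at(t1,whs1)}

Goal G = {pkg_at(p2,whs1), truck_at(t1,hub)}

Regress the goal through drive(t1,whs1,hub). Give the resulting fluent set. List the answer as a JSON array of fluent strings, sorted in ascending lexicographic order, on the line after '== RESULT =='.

Compute (G \ add) ∪ pre:
  G ∩ del = {}  (empty — regression defined)
  G \ add = {pkg_at(p2,whs1), truck_at(t1,hub)} \ {truck_at(t1,hub)} = {pkg_at(p2,whs1)}
  ∪ pre   = {pkg_at(p2,whs1)} ∪ {truck_at(t1,whs1)}
          = {pkg_at(p2,whs1), truck_at(t1,whs1)}

== RESULT ==
["pkg_at(p2,whs1)", "truck_at(t1,whs1)"]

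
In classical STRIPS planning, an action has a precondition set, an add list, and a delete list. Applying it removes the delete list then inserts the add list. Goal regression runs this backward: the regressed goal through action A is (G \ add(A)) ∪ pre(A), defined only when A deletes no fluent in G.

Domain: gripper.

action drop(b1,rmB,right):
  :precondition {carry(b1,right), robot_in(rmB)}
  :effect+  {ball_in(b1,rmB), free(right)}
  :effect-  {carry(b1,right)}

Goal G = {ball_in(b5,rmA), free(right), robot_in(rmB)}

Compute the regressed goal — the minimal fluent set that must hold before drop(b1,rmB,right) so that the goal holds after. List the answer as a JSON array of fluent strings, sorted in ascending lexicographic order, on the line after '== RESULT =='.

Regress:
  G ∩ del = {}  (empty — regression defined)
  G \ add = {ball_in(b5,rmA), free(right), robot_in(rmB)} \ {ball_in(b1,rmB), free(right)} = {ball_in(b5,rmA), robot_in(rmB)}
  ∪ pre   = {ball_in(b5,rmA), robot_in(rmB)} ∪ {carry(b1,right), robot_in(rmB)}
          = {ball_in(b5,rmA), carry(b1,right), robot_in(rmB)}

== RESULT ==
["ball_in(b5,rmA)", "carry(b1,right)", "robot_in(rmB)"]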